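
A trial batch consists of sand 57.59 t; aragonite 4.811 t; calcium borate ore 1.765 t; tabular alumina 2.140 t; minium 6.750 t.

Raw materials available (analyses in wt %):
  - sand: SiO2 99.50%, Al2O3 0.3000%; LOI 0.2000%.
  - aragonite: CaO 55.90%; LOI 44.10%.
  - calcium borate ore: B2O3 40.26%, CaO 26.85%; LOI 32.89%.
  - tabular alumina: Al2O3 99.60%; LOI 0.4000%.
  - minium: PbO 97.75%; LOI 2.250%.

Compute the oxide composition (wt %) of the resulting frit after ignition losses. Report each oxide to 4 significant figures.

Working values are displayed, rounded to 4 significant digits, in the working — every computation runs at full precision all the way through. Every reported value is rounded a single time — all derived quantities are computed in exact precision (the five compositions, the totals, the yield, LOI, net glass mass) from the batch weights on 70.08 t of glass as given in the question or the answer.
Delivered oxide masses:
  PbO: 6.750·0.9775 = 6.598 t
  B2O3: 1.765·0.4026 = 0.7106 t
  SiO2: 57.59·0.9950 = 57.30 t
  Al2O3: 57.59·0.003000 + 2.140·0.9960 = 2.304 t
  CaO: 4.811·0.5590 + 1.765·0.2685 = 3.163 t
LOI: 57.59·0.002000 + 4.811·0.4410 + 1.765·0.3289 + 2.140·0.004000 + 6.750·0.02250 = 2.978 t
Glass = total batch minus LOI = 73.06 − 2.978 = 70.08 t (= the summed oxide contributions)
each oxide over glass, ×100, is wt %

Glass mass = 70.08 t (batch 73.06 − LOI 2.978).
Composition: PbO 9.415%, B2O3 1.014%, SiO2 81.77%, Al2O3 3.288%, CaO 4.514%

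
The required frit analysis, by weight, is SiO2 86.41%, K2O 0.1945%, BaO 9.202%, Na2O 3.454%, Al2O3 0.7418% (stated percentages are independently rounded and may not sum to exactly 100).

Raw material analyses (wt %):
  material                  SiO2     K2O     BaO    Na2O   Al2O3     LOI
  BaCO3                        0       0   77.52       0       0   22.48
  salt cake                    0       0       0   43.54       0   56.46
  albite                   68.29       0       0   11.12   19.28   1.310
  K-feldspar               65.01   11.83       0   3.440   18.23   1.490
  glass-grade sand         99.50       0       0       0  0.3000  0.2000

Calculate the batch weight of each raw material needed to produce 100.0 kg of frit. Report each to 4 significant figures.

Batch per 100.0 kg frit:
  BaCO3: 11.87 kg
  salt cake: 7.556 kg
  albite: 0.9687 kg
  K-feldspar: 1.644 kg
  glass-grade sand: 85.11 kg
Total batch = 107.1 kg; LOI loss = 7.142 kg; yield = 93.33%

Mid-chain values are displayed (rounded to 4 significant figures) alongside each step; the working math keeps full float precision at each step. Each reported number carries a single rounding; the derived quantities are rebuilt from the batch weights for 100.0 kg of glass in exact precision (totals, the yield, ignition loss, glass mass, five oxide percentages), precisely as stated by either problem or answer.
Per-oxide target masses for 100.0 kg frit:
  SiO2: 86.41% × 100.0 = 86.41 kg
  K2O: 0.1945% × 100.0 = 0.1945 kg
  BaO: 9.202% × 100.0 = 9.202 kg
  Na2O: 3.454% × 100.0 = 3.454 kg
  Al2O3: 0.7418% × 100.0 = 0.7418 kg
Oxide-by-oxide audit on the weights just shown, at the basis given (delivered sums recover each target inside rounding margins):
  SiO2: 0.9687·0.6829 + 1.644·0.6501 + 85.11·0.9950 = 86.41 kg (target 86.41 kg)
  K2O: 1.644·0.1183 = 0.1945 kg (target 0.1945 kg)
  BaO: 11.87·0.7752 = 9.202 kg (target 9.202 kg)
  Na2O: 7.556·0.4354 + 0.9687·0.1112 + 1.644·0.03440 = 3.454 kg (target 3.454 kg)
  Al2O3: 0.9687·0.1928 + 1.644·0.1823 + 85.11·0.003000 = 0.7418 kg (target 0.7418 kg)
Glass-mass sanity pass: whole batch net of LOI = 100.0 kg (per-oxide target masses sum to 100.0 kg; stated basis 100.0 kg — any gap is answer rounding).
Whole-batch sum: Σ batch = 107.1 kg; Σ batch·LOI gives LOI loss = 7.142 kg; as yield: glass ÷ batch → 93.33%.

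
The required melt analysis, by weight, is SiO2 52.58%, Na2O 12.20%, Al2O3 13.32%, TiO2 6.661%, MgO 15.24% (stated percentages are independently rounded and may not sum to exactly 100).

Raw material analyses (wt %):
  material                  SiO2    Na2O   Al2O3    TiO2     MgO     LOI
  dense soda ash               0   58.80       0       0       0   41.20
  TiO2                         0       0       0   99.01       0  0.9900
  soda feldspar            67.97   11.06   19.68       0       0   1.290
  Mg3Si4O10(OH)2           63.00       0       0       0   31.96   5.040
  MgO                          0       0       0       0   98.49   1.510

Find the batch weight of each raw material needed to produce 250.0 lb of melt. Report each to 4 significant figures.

Intermediates are printed, rounded to 4 significant figures, alongside each step. The whole derivation holds full precision through every step. Exactly one rounding lands on every reported result. Derived quantities, which include the five compositions, LOI, the totals, net glass mass, yield, are computed in full float precision, exactly as printed in question or answer, from the batch weights at 250.0 lb of glass.
The oxide mass targets at 250.0 lb melt:
  SiO2: 52.58% × 250.0 = 131.4 lb
  Na2O: 12.20% × 250.0 = 30.50 lb
  Al2O3: 13.32% × 250.0 = 33.30 lb
  TiO2: 6.661% × 250.0 = 16.65 lb
  MgO: 15.24% × 250.0 = 38.10 lb
Checking each oxide sum applying the batch weights above, relative to the basis at hand (every target is met by its sum net of answer rounding effects):
  SiO2: 169.2·0.6797 + 26.09·0.6300 = 131.4 lb (target 131.4 lb)
  Na2O: 20.04·0.5880 + 169.2·0.1106 = 30.50 lb (target 30.50 lb)
  Al2O3: 169.2·0.1968 = 33.30 lb (target 33.30 lb)
  TiO2: 16.82·0.9901 = 16.65 lb (target 16.65 lb)
  MgO: 26.09·0.3196 + 30.22·0.9849 = 38.10 lb (target 38.10 lb)
Mass balance on the glass: batch total minus LOI = 250.0 lb (per-oxide target masses sum to 250.0 lb; versus the stated basis of 250.0 lb — differing by rounding only).
Adding the batch up: Σ batch = 262.4 lb; the LOI term Σ batch·LOI equals 12.38 lb; yield, glass over the total, = 95.28%.

Batch per 250.0 lb melt:
  dense soda ash: 20.04 lb
  TiO2: 16.82 lb
  soda feldspar: 169.2 lb
  Mg3Si4O10(OH)2: 26.09 lb
  MgO: 30.22 lb
Total batch = 262.4 lb; LOI loss = 12.38 lb; yield = 95.28%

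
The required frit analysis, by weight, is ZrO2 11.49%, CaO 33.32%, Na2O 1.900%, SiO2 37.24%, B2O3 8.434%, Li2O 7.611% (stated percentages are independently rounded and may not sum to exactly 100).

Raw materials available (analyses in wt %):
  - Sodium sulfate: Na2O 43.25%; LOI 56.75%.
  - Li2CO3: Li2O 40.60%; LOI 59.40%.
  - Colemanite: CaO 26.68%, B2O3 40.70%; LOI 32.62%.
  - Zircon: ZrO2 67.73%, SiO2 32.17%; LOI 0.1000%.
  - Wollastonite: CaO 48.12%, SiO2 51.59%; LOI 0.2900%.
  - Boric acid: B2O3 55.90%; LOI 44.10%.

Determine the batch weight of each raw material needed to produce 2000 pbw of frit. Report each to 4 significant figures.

The intermediate values are shown, rounded to four significant digits, in the working; all internal work carries exact precision at all times — every reported number carries a single rounding. The derived quantities, which include the yield, ignition loss, the totals, net glass mass, six oxide percentages, are carried at full float precision, as quoted within the problem or answer text, from the weighed amounts on 2000 pbw of glass.
Per-oxide target masses for 2000 pbw frit:
  ZrO2: 11.49% × 2000 = 229.8 pbw
  CaO: 33.32% × 2000 = 666.4 pbw
  Na2O: 1.900% × 2000 = 38.00 pbw
  SiO2: 37.24% × 2000 = 744.8 pbw
  B2O3: 8.434% × 2000 = 168.7 pbw
  Li2O: 7.611% × 2000 = 152.2 pbw
Sums-versus-targets review working from each reported weight, against the basis in use (oxide sums agree with the targets given rounding of the digits):
  ZrO2: 339.3·0.6773 = 229.8 pbw (target 229.8 pbw)
  CaO: 275.5·0.2668 + 1232·0.4812 = 666.3 pbw (target 666.4 pbw)
  Na2O: 87.86·0.4325 = 38.00 pbw (target 38.00 pbw)
  SiO2: 339.3·0.3217 + 1232·0.5159 = 744.7 pbw (target 744.8 pbw)
  B2O3: 275.5·0.4070 + 101.2·0.5590 = 168.7 pbw (target 168.7 pbw)
  Li2O: 374.9·0.4060 = 152.2 pbw (target 152.2 pbw)
Consistency of the glass mass: whole batch net of LOI = 2000 pbw (the Σ of target masses is 2000 pbw; the stated basis being 2000 pbw — rounding explains the deltas).
Whole-batch sum: Σ batch = 2411 pbw; LOI removed, Σ of batch·LOI: 411.0 pbw; yield: glass divided by total = 82.95%.

Batch per 2000 pbw frit:
  Sodium sulfate: 87.86 pbw
  Li2CO3: 374.9 pbw
  Colemanite: 275.5 pbw
  Zircon: 339.3 pbw
  Wollastonite: 1232 pbw
  Boric acid: 101.2 pbw
Total batch = 2411 pbw; LOI loss = 411.0 pbw; yield = 82.95%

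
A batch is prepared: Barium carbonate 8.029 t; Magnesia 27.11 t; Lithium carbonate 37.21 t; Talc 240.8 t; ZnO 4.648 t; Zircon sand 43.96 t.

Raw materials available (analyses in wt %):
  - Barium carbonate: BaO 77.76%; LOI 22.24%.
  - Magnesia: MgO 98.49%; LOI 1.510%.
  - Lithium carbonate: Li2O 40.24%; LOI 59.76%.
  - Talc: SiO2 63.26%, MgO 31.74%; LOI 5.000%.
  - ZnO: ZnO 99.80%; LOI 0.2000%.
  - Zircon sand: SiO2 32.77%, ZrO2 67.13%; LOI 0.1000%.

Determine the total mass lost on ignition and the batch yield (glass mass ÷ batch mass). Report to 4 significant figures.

LOI loss = 36.52 t; glass = 325.2 t; yield = 89.90%

The whole derivation runs at full precision in every operation — the intermediate values are printed rounded to four significant digits — exactly one rounding goes into every reported result. The derived quantities, which include LOI, totals, the six compositions, the yield, net glass mass, are recomputed in full precision, as quoted within the question or the answer, starting from the weights on 325.2 t of glass.
Per-material ignition loss:
  Barium carbonate: 8.029 × 0.2224 = 1.786 t
  Magnesia: 27.11 × 0.01510 = 0.4094 t
  Lithium carbonate: 37.21 × 0.5976 = 22.24 t
  Talc: 240.8 × 0.05000 = 12.04 t
  ZnO: 4.648 × 0.002000 = 0.009296 t
  Zircon sand: 43.96 × 0.001000 = 0.04396 t
Total LOI = 36.52 t
Glass = batch − LOI = 361.8 − 36.52 = 325.2 t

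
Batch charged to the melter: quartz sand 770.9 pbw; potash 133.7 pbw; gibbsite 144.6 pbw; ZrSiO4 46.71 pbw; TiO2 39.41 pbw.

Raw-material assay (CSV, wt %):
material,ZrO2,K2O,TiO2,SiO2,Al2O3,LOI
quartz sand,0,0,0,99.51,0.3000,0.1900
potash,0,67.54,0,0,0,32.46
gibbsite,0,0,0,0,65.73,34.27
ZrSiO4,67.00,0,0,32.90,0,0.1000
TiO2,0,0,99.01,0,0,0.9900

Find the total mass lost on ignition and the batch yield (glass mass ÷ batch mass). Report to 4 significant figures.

LOI loss = 94.86 pbw; glass = 1040 pbw; yield = 91.65%

In-progress results are displayed, with 4-significant-figure rounding, on the page; all internal work maintains full float precision at all times; every reported result undergoes a single rounding. The derived quantities (ignition loss, the yield, five oxide percentages, net glass mass, the totals) are carried using the weight values per 1040 pbw of glass in exact precision, as set out in question or answer.
Per-material ignition loss:
  quartz sand: 770.9 × 0.001900 = 1.465 pbw
  potash: 133.7 × 0.3246 = 43.40 pbw
  gibbsite: 144.6 × 0.3427 = 49.55 pbw
  ZrSiO4: 46.71 × 0.001000 = 0.04671 pbw
  TiO2: 39.41 × 0.009900 = 0.3902 pbw
Total LOI = 94.86 pbw
Glass = batch − LOI = 1135 − 94.86 = 1040 pbw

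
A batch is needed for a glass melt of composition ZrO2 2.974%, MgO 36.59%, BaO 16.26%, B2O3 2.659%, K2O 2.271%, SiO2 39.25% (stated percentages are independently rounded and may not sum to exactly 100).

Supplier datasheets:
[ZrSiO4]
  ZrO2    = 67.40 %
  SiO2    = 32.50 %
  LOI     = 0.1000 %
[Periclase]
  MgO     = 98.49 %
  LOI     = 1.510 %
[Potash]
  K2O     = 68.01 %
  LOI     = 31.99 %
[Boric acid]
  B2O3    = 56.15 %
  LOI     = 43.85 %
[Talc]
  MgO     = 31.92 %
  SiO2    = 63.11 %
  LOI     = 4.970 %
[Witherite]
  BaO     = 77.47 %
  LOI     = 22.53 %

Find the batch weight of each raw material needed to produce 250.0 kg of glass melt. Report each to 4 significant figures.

Exact precision is kept end to end — working values are printed with 4-significant-digit rounding in the working; every reported result includes exactly one rounding; derived quantities (glass mass, the yield, the six compositions, ignition loss, the totals) are carried at full precision from the weighed amounts at 250.0 kg of glass, precisely as stated by the problem or the answer.
Per-oxide target masses for 250.0 kg glass melt:
  ZrO2: 2.974% × 250.0 = 7.435 kg
  MgO: 36.59% × 250.0 = 91.48 kg
  BaO: 16.26% × 250.0 = 40.65 kg
  B2O3: 2.659% × 250.0 = 6.648 kg
  K2O: 2.271% × 250.0 = 5.678 kg
  SiO2: 39.25% × 250.0 = 98.12 kg
Balance tally, oxide-wise, working from each reported weight, versus the basis set out (every target is met by its sum exact up to rounding of places):
  ZrO2: 11.03·0.6740 = 7.434 kg (target 7.435 kg)
  MgO: 44.33·0.9849 + 149.8·0.3192 = 91.48 kg (target 91.48 kg)
  BaO: 52.47·0.7747 = 40.65 kg (target 40.65 kg)
  B2O3: 11.84·0.5615 = 6.648 kg (target 6.648 kg)
  K2O: 8.348·0.6801 = 5.677 kg (target 5.678 kg)
  SiO2: 11.03·0.3250 + 149.8·0.6311 = 98.12 kg (target 98.12 kg)
The glass-mass cross-check: net batch after ignition = 250.0 kg (the targets, summed, come to 250.0 kg; against the stated basis, 250.0 kg — deltas are rounding alone).
Adding the batch up: Σ batch = 277.8 kg; loss to ignition Σ batch·LOI = 27.81 kg; yield = glass ÷ total batch = 89.99%.

Batch per 250.0 kg glass melt:
  ZrSiO4: 11.03 kg
  Periclase: 44.33 kg
  Potash: 8.348 kg
  Boric acid: 11.84 kg
  Talc: 149.8 kg
  Witherite: 52.47 kg
Total batch = 277.8 kg; LOI loss = 27.81 kg; yield = 89.99%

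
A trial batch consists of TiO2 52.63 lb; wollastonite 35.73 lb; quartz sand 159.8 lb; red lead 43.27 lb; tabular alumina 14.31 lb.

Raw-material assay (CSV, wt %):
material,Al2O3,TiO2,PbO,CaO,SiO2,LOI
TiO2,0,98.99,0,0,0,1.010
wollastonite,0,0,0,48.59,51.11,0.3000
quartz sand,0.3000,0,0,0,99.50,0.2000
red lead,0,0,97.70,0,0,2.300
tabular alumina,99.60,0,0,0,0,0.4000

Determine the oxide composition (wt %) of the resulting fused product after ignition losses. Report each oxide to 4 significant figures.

Glass mass = 303.7 lb (batch 305.7 − LOI 2.011).
Composition: Al2O3 4.850%, TiO2 17.15%, PbO 13.92%, CaO 5.716%, SiO2 58.36%

The intermediate values are shown rounded to 4 significant digits alongside each step. The working math keeps full float precision from start to finish; a single rounding yields every reported figure — the derived quantities (the five compositions, the yield, net glass mass, totals, ignition loss) are re-derived using the weight values for 303.7 lb of glass in exact precision, as quoted within the problem or the answer.
Oxide-by-oxide delivered mass:
  Al2O3: 159.8·0.003000 + 14.31·0.9960 = 14.73 lb
  TiO2: 52.63·0.9899 = 52.10 lb
  PbO: 43.27·0.9770 = 42.27 lb
  CaO: 35.73·0.4859 = 17.36 lb
  SiO2: 35.73·0.5111 + 159.8·0.9950 = 177.3 lb
LOI: 52.63·0.01010 + 35.73·0.003000 + 159.8·0.002000 + 43.27·0.02300 + 14.31·0.004000 = 2.011 lb
Glass = total batch minus LOI = 305.7 − 2.011 = 303.7 lb (equal to the oxide-mass sum)
oxide / glass × 100 gives the wt %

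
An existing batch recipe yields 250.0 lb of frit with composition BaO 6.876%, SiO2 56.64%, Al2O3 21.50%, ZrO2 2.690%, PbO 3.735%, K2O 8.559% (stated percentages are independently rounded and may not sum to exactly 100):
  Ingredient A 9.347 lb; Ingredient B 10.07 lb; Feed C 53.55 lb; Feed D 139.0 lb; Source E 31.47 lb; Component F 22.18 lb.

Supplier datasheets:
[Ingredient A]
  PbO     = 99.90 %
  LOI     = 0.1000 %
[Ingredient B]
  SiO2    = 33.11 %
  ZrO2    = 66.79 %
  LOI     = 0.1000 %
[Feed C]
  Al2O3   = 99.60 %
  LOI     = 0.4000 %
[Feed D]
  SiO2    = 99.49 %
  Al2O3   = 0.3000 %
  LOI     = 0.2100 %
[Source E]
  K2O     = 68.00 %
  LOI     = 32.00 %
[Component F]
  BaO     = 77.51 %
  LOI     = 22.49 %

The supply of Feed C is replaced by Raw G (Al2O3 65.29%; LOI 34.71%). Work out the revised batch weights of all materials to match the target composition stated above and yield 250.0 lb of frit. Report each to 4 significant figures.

The intermediate values are printed (rounded to 4 significant figures) when written out; all arithmetic holds full precision through the solve; a single rounding yields every reported result — derived quantities are re-derived in full float precision (the totals, net glass mass, the six compositions, the yield, LOI) starting from the weights for 250.0 lb of glass as they appear in the problem or the answer.
Per-oxide target masses for 250.0 lb frit:
  BaO: 6.876% × 250.0 = 17.19 lb
  SiO2: 56.64% × 250.0 = 141.6 lb
  Al2O3: 21.50% × 250.0 = 53.75 lb
  ZrO2: 2.690% × 250.0 = 6.725 lb
  PbO: 3.735% × 250.0 = 9.338 lb
  K2O: 8.559% × 250.0 = 21.40 lb
Balance tally, oxide-wise, per the reported batch figures, under the basis named above (sums match the target masses exact up to rounding of places):
  BaO: 22.18·0.7751 = 17.19 lb (target 17.19 lb)
  SiO2: 10.07·0.3311 + 139.0·0.9949 = 141.6 lb (target 141.6 lb)
  Al2O3: 81.69·0.6529 + 139.0·0.003000 = 53.75 lb (target 53.75 lb)
  ZrO2: 10.07·0.6679 = 6.726 lb (target 6.725 lb)
  PbO: 9.347·0.9990 = 9.338 lb (target 9.338 lb)
  K2O: 31.47·0.6800 = 21.40 lb (target 21.40 lb)
Glass-mass closure: net batch after ignition = 250.0 lb (oxide target masses add up to 250.0 lb; basis as stated: 250.0 lb — gaps are rounding artifacts).
Adding the batch up: Σ batch = 293.8 lb; LOI loss = Σ batch·LOI = 43.72 lb; yield, glass over the total, = 85.12%.

Revised batch per 250.0 lb frit:
  Ingredient A: 9.347 lb
  Ingredient B: 10.07 lb
  Raw G: 81.69 lb
  Feed D: 139.0 lb
  Source E: 31.47 lb
  Component F: 22.18 lb
Total batch = 293.8 lb; LOI loss = 43.72 lb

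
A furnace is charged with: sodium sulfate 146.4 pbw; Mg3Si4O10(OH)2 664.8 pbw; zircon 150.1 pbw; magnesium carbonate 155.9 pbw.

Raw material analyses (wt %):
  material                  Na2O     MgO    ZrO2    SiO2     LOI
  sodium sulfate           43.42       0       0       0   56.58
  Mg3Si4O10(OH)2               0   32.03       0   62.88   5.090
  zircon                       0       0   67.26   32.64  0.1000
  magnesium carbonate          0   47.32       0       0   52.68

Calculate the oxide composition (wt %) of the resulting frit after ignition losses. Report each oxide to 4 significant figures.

All internal work holds full precision at each step; the intermediate values are displayed (rounded to 4 significant digits) as written. Each reported result is rounded exactly once. The derived quantities, including ignition loss, the totals, net glass mass, the four compositions, yield, are rebuilt from the weighed amounts at 918.3 pbw of glass in exact precision as they appear in problem or answer.
What the batch supplies per oxide:
  Na2O: 146.4·0.4342 = 63.57 pbw
  MgO: 664.8·0.3203 + 155.9·0.4732 = 286.7 pbw
  ZrO2: 150.1·0.6726 = 101.0 pbw
  SiO2: 664.8·0.6288 + 150.1·0.3264 = 467.0 pbw
LOI: 146.4·0.5658 + 664.8·0.05090 + 150.1·0.001000 + 155.9·0.5268 = 198.9 pbw
batch − LOI leaves glass = 1117 − 198.9 = 918.3 pbw (consistent with Σ oxide mass)
percent share: oxide ÷ glass, ×100

Glass mass = 918.3 pbw (batch 1117 − LOI 198.9).
Composition: Na2O 6.923%, MgO 31.22%, ZrO2 10.99%, SiO2 50.86%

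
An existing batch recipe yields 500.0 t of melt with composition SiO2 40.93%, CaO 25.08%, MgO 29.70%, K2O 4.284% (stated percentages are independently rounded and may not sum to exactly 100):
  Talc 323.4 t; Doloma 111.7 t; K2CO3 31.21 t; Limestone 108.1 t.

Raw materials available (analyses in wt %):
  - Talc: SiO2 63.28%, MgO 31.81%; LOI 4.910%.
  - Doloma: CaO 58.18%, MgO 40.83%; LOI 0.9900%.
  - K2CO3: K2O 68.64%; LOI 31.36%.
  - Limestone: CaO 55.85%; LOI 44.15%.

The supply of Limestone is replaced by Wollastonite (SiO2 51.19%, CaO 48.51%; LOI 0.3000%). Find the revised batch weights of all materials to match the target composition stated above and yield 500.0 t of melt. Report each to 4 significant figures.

Revised batch per 500.0 t melt:
  Talc: 266.1 t
  Doloma: 156.4 t
  K2CO3: 31.21 t
  Wollastonite: 70.90 t
Total batch = 524.6 t; LOI loss = 24.61 t

Intermediates appear (rounded to 4 significant figures) within the worked lines. Full float precision is carried at each step; every reported value includes exactly one rounding. The derived quantities, which include the totals, net glass mass, LOI, the yield, the four compositions, are computed at exact precision, exactly as shown in problem or answer, using the weight values on 500.0 t of glass.
Oxide mass targets, per 500.0 t melt:
  SiO2: 40.93% × 500.0 = 204.6 t
  CaO: 25.08% × 500.0 = 125.4 t
  MgO: 29.70% × 500.0 = 148.5 t
  K2O: 4.284% × 500.0 = 21.42 t
A balance pass over the oxides, working from each reported weight, relative to the basis at hand (oxide sums agree with the targets given rounding of the digits):
  SiO2: 266.1·0.6328 + 70.90·0.5119 = 204.7 t (target 204.6 t)
  CaO: 156.4·0.5818 + 70.90·0.4851 = 125.4 t (target 125.4 t)
  MgO: 266.1·0.3181 + 156.4·0.4083 = 148.5 t (target 148.5 t)
  K2O: 31.21·0.6864 = 21.42 t (target 21.42 t)
Glass-mass sanity pass: the batch minus its LOI: 500.0 t (targets for the oxides total 500.0 t; the stated basis being 500.0 t — rounding explains the deltas).
Batch grand total — Σ batch = 524.6 t; loss to ignition Σ batch·LOI = 24.61 t; yield: glass divided by total = 95.31%.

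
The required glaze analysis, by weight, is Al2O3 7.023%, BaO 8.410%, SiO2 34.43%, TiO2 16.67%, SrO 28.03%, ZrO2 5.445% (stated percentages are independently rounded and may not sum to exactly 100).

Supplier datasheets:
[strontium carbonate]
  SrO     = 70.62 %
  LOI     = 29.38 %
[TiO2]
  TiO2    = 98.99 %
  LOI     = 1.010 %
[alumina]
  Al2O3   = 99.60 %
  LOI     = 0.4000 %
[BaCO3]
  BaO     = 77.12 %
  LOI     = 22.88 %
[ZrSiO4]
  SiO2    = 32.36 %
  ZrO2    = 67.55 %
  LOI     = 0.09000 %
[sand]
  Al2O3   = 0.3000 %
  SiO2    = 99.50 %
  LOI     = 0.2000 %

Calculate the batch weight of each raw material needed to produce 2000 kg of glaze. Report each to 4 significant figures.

Batch per 2000 kg glaze:
  strontium carbonate: 793.8 kg
  TiO2: 336.8 kg
  alumina: 139.1 kg
  BaCO3: 218.1 kg
  ZrSiO4: 161.2 kg
  sand: 639.6 kg
Total batch = 2289 kg; LOI loss = 288.5 kg; yield = 87.39%

Working values are shown rounded to four significant figures on the page — the whole derivation maintains full precision in every operation; exactly one rounding lands on each reported result. Derived quantities are re-derived from the weighed amounts on 2000 kg of glass in exact precision (six oxide percentages, LOI, net glass mass, totals, the yield), as written in problem or answer.
Oxide-by-oxide targets in 2000 kg glaze:
  Al2O3: 7.023% × 2000 = 140.5 kg
  BaO: 8.410% × 2000 = 168.2 kg
  SiO2: 34.43% × 2000 = 688.6 kg
  TiO2: 16.67% × 2000 = 333.4 kg
  SrO: 28.03% × 2000 = 560.6 kg
  ZrO2: 5.445% × 2000 = 108.9 kg
Sums-versus-targets review on the weights just shown, for the quoted basis mass (sums match the target masses inside rounding margins):
  Al2O3: 139.1·0.9960 + 639.6·0.003000 = 140.5 kg (target 140.5 kg)
  BaO: 218.1·0.7712 = 168.2 kg (target 168.2 kg)
  SiO2: 161.2·0.3236 + 639.6·0.9950 = 688.6 kg (target 688.6 kg)
  TiO2: 336.8·0.9899 = 333.4 kg (target 333.4 kg)
  SrO: 793.8·0.7062 = 560.6 kg (target 560.6 kg)
  ZrO2: 161.2·0.6755 = 108.9 kg (target 108.9 kg)
The glass-mass cross-check: total batch − LOI = 2000 kg (per-oxide target masses sum to 2000 kg; against the stated basis, 2000 kg — differing by rounding only).
Batch total: Σ batch = 2289 kg; the LOI term Σ batch·LOI equals 288.5 kg; yield: glass divided by total = 87.39%.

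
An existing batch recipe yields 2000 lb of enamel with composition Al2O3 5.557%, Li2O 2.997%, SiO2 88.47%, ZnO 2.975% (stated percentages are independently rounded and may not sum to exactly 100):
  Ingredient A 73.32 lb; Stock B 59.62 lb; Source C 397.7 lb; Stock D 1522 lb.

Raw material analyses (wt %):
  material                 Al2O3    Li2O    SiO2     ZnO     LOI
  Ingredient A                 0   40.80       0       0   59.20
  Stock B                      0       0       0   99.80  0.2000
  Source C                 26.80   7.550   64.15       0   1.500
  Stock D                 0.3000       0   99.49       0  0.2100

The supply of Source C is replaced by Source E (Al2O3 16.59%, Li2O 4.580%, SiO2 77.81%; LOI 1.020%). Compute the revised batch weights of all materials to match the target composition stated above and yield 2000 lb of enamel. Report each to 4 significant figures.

Revised batch per 2000 lb enamel:
  Ingredient A: 74.29 lb
  Stock B: 59.62 lb
  Source E: 646.9 lb
  Stock D: 1273 lb
Total batch = 2054 lb; LOI loss = 53.37 lb

Intermediates appear, rounded to four significant figures, when written out; the working math keeps full float precision in all steps; every reported result is rounded just once — the derived quantities, including ignition loss, yield, four oxide percentages, net glass mass, totals, are rebuilt starting from the weights per 2000 lb of glass in full precision as they appear in the question or the answer.
Target masses of each oxide per 2000 lb enamel:
  Al2O3: 5.557% × 2000 = 111.1 lb
  Li2O: 2.997% × 2000 = 59.94 lb
  SiO2: 88.47% × 2000 = 1769 lb
  ZnO: 2.975% × 2000 = 59.50 lb
Per-oxide balance check working from each reported weight, versus the basis set out (each sum matches its target mass inside rounding margins):
  Al2O3: 646.9·0.1659 + 1273·0.003000 = 111.1 lb (target 111.1 lb)
  Li2O: 74.29·0.4080 + 646.9·0.04580 = 59.94 lb (target 59.94 lb)
  SiO2: 646.9·0.7781 + 1273·0.9949 = 1770 lb (target 1769 lb)
  ZnO: 59.62·0.9980 = 59.50 lb (target 59.50 lb)
Glass mass check: batch Σ − ignition loss = 2000 lb (oxide target masses add up to 2000 lb; against the stated basis, 2000 lb — differing by rounding only).
Whole-batch sum: Σ batch = 2054 lb; ignition loss, Σ(batch × LOI) = 53.37 lb; the yield ratio, glass ÷ batch: 97.40%.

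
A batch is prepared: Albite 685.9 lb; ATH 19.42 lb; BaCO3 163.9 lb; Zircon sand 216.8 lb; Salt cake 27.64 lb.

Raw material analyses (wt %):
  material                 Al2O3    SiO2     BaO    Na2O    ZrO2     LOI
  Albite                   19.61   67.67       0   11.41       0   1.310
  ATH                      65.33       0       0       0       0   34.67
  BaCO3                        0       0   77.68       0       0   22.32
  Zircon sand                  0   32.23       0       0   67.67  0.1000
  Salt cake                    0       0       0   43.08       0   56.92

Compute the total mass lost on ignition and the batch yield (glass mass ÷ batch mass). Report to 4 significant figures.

LOI loss = 68.25 lb; glass = 1045 lb; yield = 93.87%

The whole derivation carries full precision through every step. Intermediates are displayed with 4-significant-figure rounding in the working; exactly one rounding is applied to each reported value — all derived quantities, including the yield, net glass mass, LOI, the totals, the five compositions, are recomputed from the batch weights per 1045 lb of glass in full precision, precisely as stated by problem or answer.
LOI of each material in turn:
  Albite: 685.9 × 0.01310 = 8.985 lb
  ATH: 19.42 × 0.3467 = 6.733 lb
  BaCO3: 163.9 × 0.2232 = 36.58 lb
  Zircon sand: 216.8 × 0.001000 = 0.2168 lb
  Salt cake: 27.64 × 0.5692 = 15.73 lb
Total LOI = 68.25 lb
Glass = batch − LOI = 1114 − 68.25 = 1045 lb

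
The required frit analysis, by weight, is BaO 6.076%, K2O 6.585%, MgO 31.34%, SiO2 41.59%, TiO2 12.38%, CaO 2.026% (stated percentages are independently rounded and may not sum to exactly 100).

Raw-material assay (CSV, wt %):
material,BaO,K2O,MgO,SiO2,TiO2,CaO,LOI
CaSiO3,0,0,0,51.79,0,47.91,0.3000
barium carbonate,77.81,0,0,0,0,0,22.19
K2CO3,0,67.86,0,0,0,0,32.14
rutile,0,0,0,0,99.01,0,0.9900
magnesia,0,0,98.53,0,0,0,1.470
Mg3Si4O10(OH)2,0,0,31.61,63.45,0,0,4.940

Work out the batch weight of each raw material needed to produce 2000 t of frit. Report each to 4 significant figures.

Batch per 2000 t frit:
  CaSiO3: 84.58 t
  barium carbonate: 156.2 t
  K2CO3: 194.1 t
  rutile: 250.1 t
  magnesia: 237.7 t
  Mg3Si4O10(OH)2: 1242 t
Total batch = 2165 t; LOI loss = 164.6 t; yield = 92.40%

Each numeric step carries full precision at each step — mid-chain values are displayed with 4-significant-figure rounding on the page. Every reported number undergoes a single rounding — the derived quantities are carried in full float precision (LOI, net glass mass, the six compositions, the totals, yield) from the weighed amounts per 2000 t of glass as written in problem or answer.
The oxide mass targets at 2000 t frit:
  BaO: 6.076% × 2000 = 121.5 t
  K2O: 6.585% × 2000 = 131.7 t
  MgO: 31.34% × 2000 = 626.8 t
  SiO2: 41.59% × 2000 = 831.8 t
  TiO2: 12.38% × 2000 = 247.6 t
  CaO: 2.026% × 2000 = 40.52 t
Verifying the oxide balance per the reported batch figures, on the stated basis (sum by sum, the targets are met modulo rounding of the values):
  BaO: 156.2·0.7781 = 121.5 t (target 121.5 t)
  K2O: 194.1·0.6786 = 131.7 t (target 131.7 t)
  MgO: 237.7·0.9853 + 1242·0.3161 = 626.8 t (target 626.8 t)
  SiO2: 84.58·0.5179 + 1242·0.6345 = 831.9 t (target 831.8 t)
  TiO2: 250.1·0.9901 = 247.6 t (target 247.6 t)
  CaO: 84.58·0.4791 = 40.52 t (target 40.52 t)
Glass-mass sanity pass: batch total minus LOI = 2000 t (summing oxide targets gives 2000 t; the stated basis being 2000 t — a pure rounding effect).
Total batch = Σ batch = 2165 t; ignition loss, Σ(batch × LOI) = 164.6 t; the yield ratio, glass ÷ batch: 92.40%.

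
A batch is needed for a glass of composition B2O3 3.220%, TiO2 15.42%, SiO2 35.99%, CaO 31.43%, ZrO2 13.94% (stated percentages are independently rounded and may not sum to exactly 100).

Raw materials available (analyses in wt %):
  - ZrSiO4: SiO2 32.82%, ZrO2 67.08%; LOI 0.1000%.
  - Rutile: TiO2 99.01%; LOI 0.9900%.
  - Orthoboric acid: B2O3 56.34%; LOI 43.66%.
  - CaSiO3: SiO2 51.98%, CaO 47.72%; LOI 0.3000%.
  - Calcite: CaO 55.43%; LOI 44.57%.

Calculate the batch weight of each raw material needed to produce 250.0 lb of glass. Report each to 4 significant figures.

Batch per 250.0 lb glass:
  ZrSiO4: 51.95 lb
  Rutile: 38.94 lb
  Orthoboric acid: 14.29 lb
  CaSiO3: 140.3 lb
  Calcite: 20.98 lb
Total batch = 266.5 lb; LOI loss = 16.45 lb; yield = 93.83%

Working values are shown rounded to 4 significant digits across the worked steps. All internal work runs at full float precision through the solve — a single rounding produces each reported value; derived quantities are computed in exact precision (five oxide percentages, the totals, yield, ignition loss, net glass mass) using the weight values for 250.0 lb of glass precisely as stated by either problem or answer.
The oxide mass targets at 250.0 lb glass:
  B2O3: 3.220% × 250.0 = 8.050 lb
  TiO2: 15.42% × 250.0 = 38.55 lb
  SiO2: 35.99% × 250.0 = 89.98 lb
  CaO: 31.43% × 250.0 = 78.58 lb
  ZrO2: 13.94% × 250.0 = 34.85 lb
Per-oxide balance check using the reported weights, against the basis in use (each sum matches its target mass up to rounding of the answer):
  B2O3: 14.29·0.5634 = 8.051 lb (target 8.050 lb)
  TiO2: 38.94·0.9901 = 38.55 lb (target 38.55 lb)
  SiO2: 51.95·0.3282 + 140.3·0.5198 = 89.98 lb (target 89.98 lb)
  CaO: 140.3·0.4772 + 20.98·0.5543 = 78.58 lb (target 78.58 lb)
  ZrO2: 51.95·0.6708 = 34.85 lb (target 34.85 lb)
Consistency of the glass mass: total batch − LOI = 250.0 lb (targets for the oxides total 250.0 lb; the stated basis being 250.0 lb — differing by rounding only).
Batch total: Σ batch = 266.5 lb; LOI loss = Σ batch·LOI = 16.45 lb; as yield: glass ÷ batch → 93.83%.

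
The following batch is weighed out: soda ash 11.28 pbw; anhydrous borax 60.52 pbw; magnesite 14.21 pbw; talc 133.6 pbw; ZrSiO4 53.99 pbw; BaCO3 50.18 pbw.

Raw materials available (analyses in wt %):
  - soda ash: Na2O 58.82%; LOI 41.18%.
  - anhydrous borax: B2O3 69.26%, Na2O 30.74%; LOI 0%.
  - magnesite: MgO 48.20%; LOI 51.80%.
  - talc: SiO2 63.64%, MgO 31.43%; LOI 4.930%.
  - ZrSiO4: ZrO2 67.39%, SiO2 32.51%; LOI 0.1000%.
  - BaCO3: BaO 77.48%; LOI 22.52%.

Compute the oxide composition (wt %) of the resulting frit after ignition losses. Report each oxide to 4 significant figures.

The intermediate values are shown rounded to four significant figures at each printed step; all arithmetic carries full precision in all steps — every reported result includes exactly one rounding; the derived quantities are re-derived in exact precision (the totals, the six compositions, glass mass, ignition loss, the yield) starting from the weights for 293.8 pbw of glass, precisely as stated by either problem or answer.
Oxide masses out of the charge:
  ZrO2: 53.99·0.6739 = 36.38 pbw
  BaO: 50.18·0.7748 = 38.88 pbw
  B2O3: 60.52·0.6926 = 41.92 pbw
  SiO2: 133.6·0.6364 + 53.99·0.3251 = 102.6 pbw
  MgO: 14.21·0.4820 + 133.6·0.3143 = 48.84 pbw
  Na2O: 11.28·0.5882 + 60.52·0.3074 = 25.24 pbw
LOI: 11.28·0.4118 + 14.21·0.5180 + 133.6·0.04930 + 53.99·0.001000 + 50.18·0.2252 = 29.95 pbw
Resulting glass, batch − LOI: 323.8 − 29.95 = 293.8 pbw (= Σ oxide masses)
oxide / glass × 100 gives the wt %

Glass mass = 293.8 pbw (batch 323.8 − LOI 29.95).
Composition: ZrO2 12.38%, BaO 13.23%, B2O3 14.27%, SiO2 34.91%, MgO 16.62%, Na2O 8.589%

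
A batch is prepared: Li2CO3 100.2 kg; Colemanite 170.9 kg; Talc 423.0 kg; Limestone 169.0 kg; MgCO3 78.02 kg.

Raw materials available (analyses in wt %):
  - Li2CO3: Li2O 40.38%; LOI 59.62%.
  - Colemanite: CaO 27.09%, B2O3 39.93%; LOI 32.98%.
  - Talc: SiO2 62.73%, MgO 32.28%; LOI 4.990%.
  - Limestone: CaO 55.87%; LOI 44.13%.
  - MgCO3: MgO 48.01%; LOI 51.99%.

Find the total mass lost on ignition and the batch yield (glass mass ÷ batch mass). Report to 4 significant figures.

Each numeric step runs at full precision from start to finish — values along the way appear, with 4-significant-figure rounding, when written out — each reported result undergoes a single rounding; all derived quantities are recomputed in full precision (LOI, the totals, net glass mass, five oxide percentages, yield) from the batch weights on 688.8 kg of glass, exactly as printed in either problem or answer.
Each material's LOI contribution:
  Li2CO3: 100.2 × 0.5962 = 59.74 kg
  Colemanite: 170.9 × 0.3298 = 56.36 kg
  Talc: 423.0 × 0.04990 = 21.11 kg
  Limestone: 169.0 × 0.4413 = 74.58 kg
  MgCO3: 78.02 × 0.5199 = 40.56 kg
Total LOI = 252.4 kg
Glass = batch − LOI = 941.1 − 252.4 = 688.8 kg

LOI loss = 252.4 kg; glass = 688.8 kg; yield = 73.19%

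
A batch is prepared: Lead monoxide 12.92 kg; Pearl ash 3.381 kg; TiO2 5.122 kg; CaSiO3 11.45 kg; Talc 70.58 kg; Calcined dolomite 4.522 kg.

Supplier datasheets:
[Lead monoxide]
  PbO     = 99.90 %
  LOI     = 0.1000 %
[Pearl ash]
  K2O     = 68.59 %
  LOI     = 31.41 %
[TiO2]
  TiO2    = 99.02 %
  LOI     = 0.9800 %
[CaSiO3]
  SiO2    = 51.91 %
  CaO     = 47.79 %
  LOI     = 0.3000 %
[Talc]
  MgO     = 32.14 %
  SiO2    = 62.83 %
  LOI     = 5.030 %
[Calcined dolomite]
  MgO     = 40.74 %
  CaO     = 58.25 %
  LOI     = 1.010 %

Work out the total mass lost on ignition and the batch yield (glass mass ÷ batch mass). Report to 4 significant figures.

Intermediates are displayed with 4-significant-figure rounding across the worked steps; all arithmetic carries full float precision at all times; each reported result is rounded exactly once — all derived quantities, including the yield, LOI, six oxide percentages, net glass mass, totals, are carried starting from the weights at 103.2 kg of glass at full precision, as written in problem or answer.
Each material's LOI contribution:
  Lead monoxide: 12.92 × 0.001000 = 0.01292 kg
  Pearl ash: 3.381 × 0.3141 = 1.062 kg
  TiO2: 5.122 × 0.009800 = 0.05020 kg
  CaSiO3: 11.45 × 0.003000 = 0.03435 kg
  Talc: 70.58 × 0.05030 = 3.550 kg
  Calcined dolomite: 4.522 × 0.01010 = 0.04567 kg
Total LOI = 4.755 kg
Glass = batch − LOI = 108.0 − 4.755 = 103.2 kg

LOI loss = 4.755 kg; glass = 103.2 kg; yield = 95.60%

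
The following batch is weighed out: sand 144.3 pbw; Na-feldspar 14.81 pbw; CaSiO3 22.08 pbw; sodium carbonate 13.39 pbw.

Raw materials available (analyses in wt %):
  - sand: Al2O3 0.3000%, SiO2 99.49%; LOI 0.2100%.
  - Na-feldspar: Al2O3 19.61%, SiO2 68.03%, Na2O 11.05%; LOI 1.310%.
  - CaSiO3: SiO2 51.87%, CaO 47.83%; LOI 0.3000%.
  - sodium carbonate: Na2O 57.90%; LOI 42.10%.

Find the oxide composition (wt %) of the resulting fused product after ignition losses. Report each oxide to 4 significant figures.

Glass mass = 188.4 pbw (batch 194.6 − LOI 6.200).
Composition: Al2O3 1.771%, SiO2 87.64%, Na2O 4.984%, CaO 5.606%

All arithmetic carries exact precision in every operation; in-progress results are displayed with 4-significant-digit rounding when written out — each reported figure is rounded a single time; all derived quantities (yield, totals, net glass mass, ignition loss, the four compositions) are rebuilt in full precision starting from the weights per 188.4 pbw of glass exactly as printed in the problem or answer text.
Per-oxide mass from batch:
  Al2O3: 144.3·0.003000 + 14.81·0.1961 = 3.337 pbw
  SiO2: 144.3·0.9949 + 14.81·0.6803 + 22.08·0.5187 = 165.1 pbw
  Na2O: 14.81·0.1105 + 13.39·0.5790 = 9.389 pbw
  CaO: 22.08·0.4783 = 10.56 pbw
LOI: 144.3·0.002100 + 14.81·0.01310 + 22.08·0.003000 + 13.39·0.4210 = 6.200 pbw
batch − LOI leaves glass = 194.6 − 6.200 = 188.4 pbw (the oxide masses sum to this)
each oxide over glass, ×100, is wt %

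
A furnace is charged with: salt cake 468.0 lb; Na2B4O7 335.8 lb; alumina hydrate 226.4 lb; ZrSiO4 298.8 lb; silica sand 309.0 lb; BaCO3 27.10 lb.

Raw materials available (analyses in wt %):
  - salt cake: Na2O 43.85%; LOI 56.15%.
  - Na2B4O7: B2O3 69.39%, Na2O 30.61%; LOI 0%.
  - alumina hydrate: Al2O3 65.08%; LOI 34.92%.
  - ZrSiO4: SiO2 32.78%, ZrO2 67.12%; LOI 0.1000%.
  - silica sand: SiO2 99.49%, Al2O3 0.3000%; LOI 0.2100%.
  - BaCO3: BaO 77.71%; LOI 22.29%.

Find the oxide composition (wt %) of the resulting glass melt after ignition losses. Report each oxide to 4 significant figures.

Glass mass = 1316 lb (batch 1665 − LOI 348.8).
Composition: SiO2 30.80%, ZrO2 15.24%, BaO 1.600%, B2O3 17.70%, Al2O3 11.26%, Na2O 23.40%

Values along the way are rounded to four significant figures when quoted — the whole derivation keeps full float precision at each step; exactly one rounding lands on each reported value; the derived quantities (the yield, glass mass, ignition loss, the totals, six oxide percentages) are recomputed at full precision starting from the weights at 1316 lb of glass, as quoted within problem or answer.
Oxide masses out of the charge:
  SiO2: 298.8·0.3278 + 309.0·0.9949 = 405.4 lb
  ZrO2: 298.8·0.6712 = 200.6 lb
  BaO: 27.10·0.7771 = 21.06 lb
  B2O3: 335.8·0.6939 = 233.0 lb
  Al2O3: 226.4·0.6508 + 309.0·0.003000 = 148.3 lb
  Na2O: 468.0·0.4385 + 335.8·0.3061 = 308.0 lb
LOI: 468.0·0.5615 + 226.4·0.3492 + 298.8·0.001000 + 309.0·0.002100 + 27.10·0.2229 = 348.8 lb
Glass mass = batch − LOI = 1665 − 348.8 = 1316 lb (the oxide masses sum to this)
each oxide over glass, ×100, is wt %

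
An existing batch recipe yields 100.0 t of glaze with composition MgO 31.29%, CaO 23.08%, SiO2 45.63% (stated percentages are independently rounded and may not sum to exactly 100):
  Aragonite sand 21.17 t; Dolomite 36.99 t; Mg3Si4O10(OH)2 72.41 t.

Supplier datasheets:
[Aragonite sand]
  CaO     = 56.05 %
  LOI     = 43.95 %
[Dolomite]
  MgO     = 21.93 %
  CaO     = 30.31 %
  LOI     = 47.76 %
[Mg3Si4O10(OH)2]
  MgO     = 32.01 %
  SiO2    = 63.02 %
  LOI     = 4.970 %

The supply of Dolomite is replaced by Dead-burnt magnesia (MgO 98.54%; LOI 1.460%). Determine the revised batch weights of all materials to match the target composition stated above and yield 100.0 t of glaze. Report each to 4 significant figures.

Revised batch per 100.0 t glaze:
  Aragonite sand: 41.18 t
  Dead-burnt magnesia: 8.233 t
  Mg3Si4O10(OH)2: 72.41 t
Total batch = 121.8 t; LOI loss = 21.82 t

In-progress results appear with 4-significant-digit rounding in the printout; each numeric step holds full precision at every stage. Every reported value is rounded only once. The derived quantities, which include the three compositions, LOI, the totals, net glass mass, yield, are carried in full float precision, as written in the problem or the answer, from the batch weights for 100.0 t of glass.
Oxide mass targets, per 100.0 t glaze:
  MgO: 31.29% × 100.0 = 31.29 t
  CaO: 23.08% × 100.0 = 23.08 t
  SiO2: 45.63% × 100.0 = 45.63 t
A balance pass over the oxides, applying the batch weights above, per the basis as stated (sum by sum, the targets are met up to rounding of the answer):
  MgO: 8.233·0.9854 + 72.41·0.3201 = 31.29 t (target 31.29 t)
  CaO: 41.18·0.5605 = 23.08 t (target 23.08 t)
  SiO2: 72.41·0.6302 = 45.63 t (target 45.63 t)
Consistency of the glass mass: batch Σ − ignition loss = 100.0 t (per-oxide target masses sum to 100.0 t; versus the stated basis of 100.0 t — any gap is answer rounding).
Whole-batch sum: Σ batch = 121.8 t; Σ batch·LOI gives LOI loss = 21.82 t; glass ÷ batch gives a yield of 82.09%.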